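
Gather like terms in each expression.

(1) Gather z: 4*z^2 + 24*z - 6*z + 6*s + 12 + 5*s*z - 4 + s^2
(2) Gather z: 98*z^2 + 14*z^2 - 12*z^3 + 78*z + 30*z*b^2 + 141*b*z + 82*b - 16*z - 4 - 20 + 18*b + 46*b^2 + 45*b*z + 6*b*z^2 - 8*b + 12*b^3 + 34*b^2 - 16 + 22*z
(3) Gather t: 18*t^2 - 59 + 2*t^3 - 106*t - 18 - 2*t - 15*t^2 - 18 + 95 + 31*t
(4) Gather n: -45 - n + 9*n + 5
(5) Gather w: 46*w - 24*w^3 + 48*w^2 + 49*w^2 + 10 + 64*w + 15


(1) = s^2 + 6*s + 4*z^2 + z*(5*s + 18) + 8
(2) = 12*b^3 + 80*b^2 + 92*b - 12*z^3 + z^2*(6*b + 112) + z*(30*b^2 + 186*b + 84) - 40
(3) = 2*t^3 + 3*t^2 - 77*t
(4) = 8*n - 40
(5) = -24*w^3 + 97*w^2 + 110*w + 25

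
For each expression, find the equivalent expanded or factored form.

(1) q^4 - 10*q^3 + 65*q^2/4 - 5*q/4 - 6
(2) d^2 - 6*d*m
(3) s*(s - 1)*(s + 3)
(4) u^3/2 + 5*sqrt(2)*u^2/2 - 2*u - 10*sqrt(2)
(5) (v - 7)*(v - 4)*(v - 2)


(1) = (q - 8)*(q - 3/2)*(q - 1)*(q + 1/2)
(2) = d*(d - 6*m)
(3) = s^3 + 2*s^2 - 3*s
(4) = (u/2 + 1)*(u - 2)*(u + 5*sqrt(2))
(5) = v^3 - 13*v^2 + 50*v - 56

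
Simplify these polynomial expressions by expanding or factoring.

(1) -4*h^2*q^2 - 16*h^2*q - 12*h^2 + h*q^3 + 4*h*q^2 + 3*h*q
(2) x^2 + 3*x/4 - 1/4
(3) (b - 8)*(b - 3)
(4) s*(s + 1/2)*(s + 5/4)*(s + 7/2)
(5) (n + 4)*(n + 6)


(1) = (-4*h + q)*(q + 3)*(h*q + h)
(2) = (x - 1/4)*(x + 1)
(3) = b^2 - 11*b + 24
(4) = s^4 + 21*s^3/4 + 27*s^2/4 + 35*s/16
(5) = n^2 + 10*n + 24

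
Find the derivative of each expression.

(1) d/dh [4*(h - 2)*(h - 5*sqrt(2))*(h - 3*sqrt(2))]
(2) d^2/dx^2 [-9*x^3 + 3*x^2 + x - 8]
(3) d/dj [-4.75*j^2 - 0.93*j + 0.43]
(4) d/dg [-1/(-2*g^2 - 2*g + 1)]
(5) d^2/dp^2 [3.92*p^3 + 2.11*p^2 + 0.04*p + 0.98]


(1) = 12*h^2 - 64*sqrt(2)*h - 16*h + 64*sqrt(2) + 120
(2) = 6 - 54*x
(3) = -9.5*j - 0.93
(4) = 2*(-2*g - 1)/(2*g^2 + 2*g - 1)^2
(5) = 23.52*p + 4.22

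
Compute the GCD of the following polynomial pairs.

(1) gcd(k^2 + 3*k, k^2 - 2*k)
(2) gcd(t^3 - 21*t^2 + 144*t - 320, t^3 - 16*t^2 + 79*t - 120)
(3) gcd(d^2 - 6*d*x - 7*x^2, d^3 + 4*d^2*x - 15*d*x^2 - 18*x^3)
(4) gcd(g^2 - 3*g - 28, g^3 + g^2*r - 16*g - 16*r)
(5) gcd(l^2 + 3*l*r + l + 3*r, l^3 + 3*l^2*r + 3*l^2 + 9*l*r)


(1) = gcd(k*(k + 3), k*(k - 2)) = k
(2) = t^2 - 13*t + 40
(3) = gcd((d - 7*x)*(d + x), (d - 3*x)*(d + x)*(d + 6*x)) = d + x
(4) = g + 4
(5) = gcd((l + 1)*(l + 3*r), l*(l + 3)*(l + 3*r)) = l + 3*r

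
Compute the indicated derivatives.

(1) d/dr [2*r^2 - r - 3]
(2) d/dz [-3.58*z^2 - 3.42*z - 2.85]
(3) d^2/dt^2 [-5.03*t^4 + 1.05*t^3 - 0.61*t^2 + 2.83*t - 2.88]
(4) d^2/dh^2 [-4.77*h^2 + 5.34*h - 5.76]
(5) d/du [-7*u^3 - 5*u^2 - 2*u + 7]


(1) = 4*r - 1
(2) = -7.16*z - 3.42
(3) = -60.36*t^2 + 6.3*t - 1.22
(4) = -9.54000000000000
(5) = -21*u^2 - 10*u - 2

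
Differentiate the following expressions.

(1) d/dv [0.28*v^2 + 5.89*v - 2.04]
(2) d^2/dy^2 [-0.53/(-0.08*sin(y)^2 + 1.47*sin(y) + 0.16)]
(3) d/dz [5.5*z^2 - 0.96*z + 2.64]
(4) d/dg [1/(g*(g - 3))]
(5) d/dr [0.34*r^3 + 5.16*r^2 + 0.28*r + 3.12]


(1) = 0.56*v + 5.89
(2) = (0.013568*sin(y)^4 - 0.186984*sin(y)^3 + 1.152061*sin(y)^2 + 0.249312*sin(y) - 2.304122)/(-0.08*sin(y)^2 + 1.47*sin(y) + 0.16)^3
(3) = 11.0*z - 0.96
(4) = (3 - 2*g)/(g^2*(g^2 - 6*g + 9))
(5) = 1.02*r^2 + 10.32*r + 0.28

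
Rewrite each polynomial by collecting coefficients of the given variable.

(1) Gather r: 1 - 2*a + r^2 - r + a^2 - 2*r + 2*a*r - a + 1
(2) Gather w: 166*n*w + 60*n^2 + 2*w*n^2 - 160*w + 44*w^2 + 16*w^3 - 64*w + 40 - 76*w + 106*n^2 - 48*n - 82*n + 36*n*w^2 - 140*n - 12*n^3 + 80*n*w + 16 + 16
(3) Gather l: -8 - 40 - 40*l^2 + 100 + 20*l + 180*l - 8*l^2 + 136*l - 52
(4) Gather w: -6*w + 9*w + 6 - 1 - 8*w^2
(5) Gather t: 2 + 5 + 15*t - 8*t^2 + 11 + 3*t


(1) = a^2 - 3*a + r^2 + r*(2*a - 3) + 2
(2) = -12*n^3 + 166*n^2 - 270*n + 16*w^3 + w^2*(36*n + 44) + w*(2*n^2 + 246*n - 300) + 72
(3) = -48*l^2 + 336*l
(4) = -8*w^2 + 3*w + 5
(5) = -8*t^2 + 18*t + 18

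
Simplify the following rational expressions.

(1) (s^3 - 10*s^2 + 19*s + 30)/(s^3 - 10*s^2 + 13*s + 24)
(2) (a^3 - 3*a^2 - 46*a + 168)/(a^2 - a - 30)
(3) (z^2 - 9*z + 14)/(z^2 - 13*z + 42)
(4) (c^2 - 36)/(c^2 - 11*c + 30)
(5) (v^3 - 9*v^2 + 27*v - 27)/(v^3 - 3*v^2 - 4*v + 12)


(1) = (s^2 - 11*s + 30)/(s^2 - 11*s + 24)
(2) = (a^2 + 3*a - 28)/(a + 5)
(3) = (z - 2)/(z - 6)
(4) = (c + 6)/(c - 5)
(5) = (v^2 - 6*v + 9)/(v^2 - 4)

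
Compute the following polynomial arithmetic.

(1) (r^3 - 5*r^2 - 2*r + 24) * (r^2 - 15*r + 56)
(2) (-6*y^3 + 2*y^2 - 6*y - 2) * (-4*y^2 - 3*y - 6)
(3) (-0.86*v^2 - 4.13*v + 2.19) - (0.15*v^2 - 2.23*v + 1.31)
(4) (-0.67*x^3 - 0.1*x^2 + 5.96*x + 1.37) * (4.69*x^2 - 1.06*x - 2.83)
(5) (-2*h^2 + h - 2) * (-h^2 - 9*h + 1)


(1) = r^5 - 20*r^4 + 129*r^3 - 226*r^2 - 472*r + 1344
(2) = 24*y^5 + 10*y^4 + 54*y^3 + 14*y^2 + 42*y + 12
(3) = -1.01*v^2 - 1.9*v + 0.88
(4) = -3.1423*x^5 + 0.2412*x^4 + 29.9545*x^3 + 0.3907*x^2 - 18.319*x - 3.8771
(5) = 2*h^4 + 17*h^3 - 9*h^2 + 19*h - 2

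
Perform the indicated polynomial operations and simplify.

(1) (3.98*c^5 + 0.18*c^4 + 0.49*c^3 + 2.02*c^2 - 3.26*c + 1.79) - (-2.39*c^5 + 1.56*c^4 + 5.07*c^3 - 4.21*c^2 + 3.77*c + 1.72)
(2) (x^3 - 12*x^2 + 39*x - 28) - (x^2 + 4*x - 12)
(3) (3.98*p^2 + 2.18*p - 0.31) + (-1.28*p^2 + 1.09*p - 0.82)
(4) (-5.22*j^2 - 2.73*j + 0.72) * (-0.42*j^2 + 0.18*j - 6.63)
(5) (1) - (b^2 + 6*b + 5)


(1) = 6.37*c^5 - 1.38*c^4 - 4.58*c^3 + 6.23*c^2 - 7.03*c + 0.07
(2) = x^3 - 13*x^2 + 35*x - 16
(3) = 2.7*p^2 + 3.27*p - 1.13
(4) = 2.1924*j^4 + 0.207*j^3 + 33.8148*j^2 + 18.2295*j - 4.7736
(5) = -b^2 - 6*b - 4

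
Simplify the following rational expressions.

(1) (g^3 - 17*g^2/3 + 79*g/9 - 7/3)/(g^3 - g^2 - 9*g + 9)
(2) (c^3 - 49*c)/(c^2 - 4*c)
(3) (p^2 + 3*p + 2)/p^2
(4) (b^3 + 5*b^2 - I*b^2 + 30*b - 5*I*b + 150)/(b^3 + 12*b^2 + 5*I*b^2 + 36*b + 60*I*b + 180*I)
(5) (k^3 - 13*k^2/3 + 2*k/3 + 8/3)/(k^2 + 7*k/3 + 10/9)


(1) = (9*g^2 - 24*g + 7)/(9*g^2 + 18*g - 27)
(2) = (c^2 - 49)/(c - 4)
(3) = (p^2 + 3*p + 2)/p^2
(4) = (b^2 + b*(5 - 6*I) - 30*I)/(b^2 + 12*b + 36)
(5) = (3*k^2 - 15*k + 12)/(3*k + 5)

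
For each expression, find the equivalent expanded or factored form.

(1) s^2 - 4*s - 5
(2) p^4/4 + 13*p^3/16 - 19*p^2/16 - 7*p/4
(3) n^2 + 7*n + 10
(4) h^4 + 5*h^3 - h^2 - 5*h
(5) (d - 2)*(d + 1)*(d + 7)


(1) = (s - 5)*(s + 1)
(2) = p*(p/4 + 1)*(p - 7/4)*(p + 1)
(3) = (n + 2)*(n + 5)
(4) = h*(h - 1)*(h + 1)*(h + 5)
(5) = d^3 + 6*d^2 - 9*d - 14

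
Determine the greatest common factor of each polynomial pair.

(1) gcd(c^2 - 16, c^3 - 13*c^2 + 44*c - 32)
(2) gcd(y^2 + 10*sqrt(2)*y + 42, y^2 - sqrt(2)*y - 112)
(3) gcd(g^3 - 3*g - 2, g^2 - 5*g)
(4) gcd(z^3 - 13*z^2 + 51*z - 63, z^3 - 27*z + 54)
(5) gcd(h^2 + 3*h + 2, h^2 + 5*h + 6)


(1) = c - 4
(2) = gcd((y + 3*sqrt(2))*(y + 7*sqrt(2)), (y - 8*sqrt(2))*(y + 7*sqrt(2))) = y + 7*sqrt(2)
(3) = 1
(4) = z^2 - 6*z + 9
(5) = gcd((h + 1)*(h + 2), (h + 2)*(h + 3)) = h + 2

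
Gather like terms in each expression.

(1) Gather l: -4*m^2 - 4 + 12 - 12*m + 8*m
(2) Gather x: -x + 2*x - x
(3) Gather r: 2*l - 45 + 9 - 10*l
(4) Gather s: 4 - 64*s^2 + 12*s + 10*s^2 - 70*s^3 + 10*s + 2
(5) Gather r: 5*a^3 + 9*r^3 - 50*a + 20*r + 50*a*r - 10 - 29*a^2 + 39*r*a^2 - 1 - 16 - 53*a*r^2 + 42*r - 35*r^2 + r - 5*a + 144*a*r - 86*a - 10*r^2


(1) = -4*m^2 - 4*m + 8
(2) = 0
(3) = -8*l - 36
(4) = -70*s^3 - 54*s^2 + 22*s + 6
(5) = 5*a^3 - 29*a^2 - 141*a + 9*r^3 + r^2*(-53*a - 45) + r*(39*a^2 + 194*a + 63) - 27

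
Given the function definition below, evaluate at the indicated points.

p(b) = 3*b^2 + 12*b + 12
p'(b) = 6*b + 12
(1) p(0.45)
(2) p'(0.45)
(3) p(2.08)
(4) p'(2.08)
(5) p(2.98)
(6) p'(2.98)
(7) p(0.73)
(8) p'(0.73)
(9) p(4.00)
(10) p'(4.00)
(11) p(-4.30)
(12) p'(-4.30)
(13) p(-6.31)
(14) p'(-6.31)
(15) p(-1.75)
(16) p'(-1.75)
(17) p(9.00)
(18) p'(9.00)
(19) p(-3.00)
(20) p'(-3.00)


(1) = 18.01
(2) = 14.70
(3) = 49.94
(4) = 24.48
(5) = 74.40
(6) = 29.88
(7) = 22.36
(8) = 16.38
(9) = 108.00
(10) = 36.00
(11) = 15.87
(12) = -13.80
(13) = 55.73
(14) = -25.86
(15) = 0.19
(16) = 1.50
(17) = 363.00
(18) = 66.00
(19) = 3.00
(20) = -6.00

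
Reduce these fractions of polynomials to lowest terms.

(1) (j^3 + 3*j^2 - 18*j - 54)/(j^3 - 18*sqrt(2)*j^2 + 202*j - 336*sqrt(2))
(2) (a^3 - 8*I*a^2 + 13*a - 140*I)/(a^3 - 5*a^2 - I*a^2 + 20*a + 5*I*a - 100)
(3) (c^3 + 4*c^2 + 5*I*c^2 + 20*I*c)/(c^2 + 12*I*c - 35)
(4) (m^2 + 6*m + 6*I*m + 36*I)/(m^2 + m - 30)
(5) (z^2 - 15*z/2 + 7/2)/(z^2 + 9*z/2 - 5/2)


(1) = (j^2 + j*(3 + 3*sqrt(2)) + 9*sqrt(2))/(j^2 - 15*sqrt(2)*j + 112)
(2) = (a - 7*I)/(a - 5)
(3) = (c^2 + 4*c)/(c + 7*I)
(4) = (m + 6*I)/(m - 5)
(5) = (z - 7)/(z + 5)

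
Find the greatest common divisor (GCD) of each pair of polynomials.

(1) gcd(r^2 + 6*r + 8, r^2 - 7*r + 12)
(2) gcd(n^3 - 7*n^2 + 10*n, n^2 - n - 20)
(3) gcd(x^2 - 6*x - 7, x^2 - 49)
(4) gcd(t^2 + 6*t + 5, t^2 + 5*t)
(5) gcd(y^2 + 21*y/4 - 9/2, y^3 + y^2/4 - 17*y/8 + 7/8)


(1) = 1
(2) = gcd(n*(n - 5)*(n - 2), (n - 5)*(n + 4)) = n - 5
(3) = gcd((x - 7)*(x + 1), (x - 7)*(x + 7)) = x - 7
(4) = gcd((t + 1)*(t + 5), t*(t + 5)) = t + 5
(5) = gcd((y - 3/4)*(y + 6), (y - 1)*(y - 1/2)*(y + 7/4)) = 1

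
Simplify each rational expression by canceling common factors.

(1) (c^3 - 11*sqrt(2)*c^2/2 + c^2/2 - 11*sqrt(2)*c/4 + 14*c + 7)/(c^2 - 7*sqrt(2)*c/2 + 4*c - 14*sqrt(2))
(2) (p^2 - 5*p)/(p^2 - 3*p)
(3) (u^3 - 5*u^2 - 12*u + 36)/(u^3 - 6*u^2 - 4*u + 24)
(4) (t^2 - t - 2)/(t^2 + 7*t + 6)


(1) = (8*c^2 + c*(4 - 16*sqrt(2)) - 8*sqrt(2))/(8*c + 32)
(2) = (p - 5)/(p - 3)
(3) = (u + 3)/(u + 2)
(4) = (t - 2)/(t + 6)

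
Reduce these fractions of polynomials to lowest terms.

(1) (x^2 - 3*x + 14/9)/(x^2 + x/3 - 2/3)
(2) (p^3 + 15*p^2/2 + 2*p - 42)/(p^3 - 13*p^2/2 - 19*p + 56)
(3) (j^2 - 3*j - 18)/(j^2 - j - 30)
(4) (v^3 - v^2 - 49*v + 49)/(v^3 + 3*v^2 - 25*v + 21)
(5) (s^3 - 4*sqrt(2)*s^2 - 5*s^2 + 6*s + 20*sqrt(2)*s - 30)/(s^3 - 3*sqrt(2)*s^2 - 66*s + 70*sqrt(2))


(1) = (3*x - 7)/(3*x + 3)
(2) = (p + 6)/(p - 8)
(3) = (j + 3)/(j + 5)
(4) = (v - 7)/(v - 3)
(5) = (s^2 + s*(-5 - 3*sqrt(2)) + 15*sqrt(2))/(s^2 - 2*sqrt(2)*s - 70)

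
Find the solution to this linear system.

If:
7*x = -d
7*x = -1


Then:
d = 1
x = -1/7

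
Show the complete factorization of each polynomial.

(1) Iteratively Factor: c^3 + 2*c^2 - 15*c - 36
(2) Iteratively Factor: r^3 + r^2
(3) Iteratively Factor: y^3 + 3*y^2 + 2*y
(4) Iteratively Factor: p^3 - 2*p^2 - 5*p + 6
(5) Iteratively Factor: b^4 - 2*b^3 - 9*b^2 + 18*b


(1) = (c - 4)*(c^2 + 6*c + 9) = (c - 4)*(c + 3)*(c + 3)
(2) = (r)*(r^2 + r) = r^2*(r + 1)
(3) = (y + 1)*(y^2 + 2*y) = y*(y + 1)*(y + 2)
(4) = (p + 2)*(p^2 - 4*p + 3) = (p - 3)*(p + 2)*(p - 1)
(5) = (b - 2)*(b^3 - 9*b) = (b - 3)*(b - 2)*(b^2 + 3*b) = (b - 3)*(b - 2)*(b + 3)*(b)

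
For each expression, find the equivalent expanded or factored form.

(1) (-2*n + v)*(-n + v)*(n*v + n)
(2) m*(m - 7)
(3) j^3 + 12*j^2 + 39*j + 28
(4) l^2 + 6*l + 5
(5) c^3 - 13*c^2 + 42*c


(1) = 2*n^3*v + 2*n^3 - 3*n^2*v^2 - 3*n^2*v + n*v^3 + n*v^2
(2) = m^2 - 7*m
(3) = (j + 1)*(j + 4)*(j + 7)
(4) = (l + 1)*(l + 5)
(5) = c*(c - 7)*(c - 6)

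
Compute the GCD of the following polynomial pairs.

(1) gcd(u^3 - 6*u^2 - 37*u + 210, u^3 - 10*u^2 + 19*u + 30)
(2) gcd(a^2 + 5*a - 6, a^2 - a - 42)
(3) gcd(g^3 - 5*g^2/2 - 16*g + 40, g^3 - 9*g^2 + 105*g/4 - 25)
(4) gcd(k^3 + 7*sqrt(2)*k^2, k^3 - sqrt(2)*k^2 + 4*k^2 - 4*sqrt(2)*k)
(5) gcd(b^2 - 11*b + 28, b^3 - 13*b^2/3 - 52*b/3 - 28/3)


(1) = gcd((u - 7)*(u - 5)*(u + 6), (u - 6)*(u - 5)*(u + 1)) = u - 5
(2) = gcd((a - 1)*(a + 6), (a - 7)*(a + 6)) = a + 6
(3) = g^2 - 13*g/2 + 10
(4) = gcd(k^2*(k + 7*sqrt(2)), k*(k + 4)*(k - sqrt(2))) = k
(5) = b - 7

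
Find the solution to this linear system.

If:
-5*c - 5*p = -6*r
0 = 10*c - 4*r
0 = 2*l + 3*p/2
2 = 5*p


Then:
c = 1/5
l = -3/10
p = 2/5
r = 1/2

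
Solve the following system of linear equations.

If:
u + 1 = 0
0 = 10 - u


Then:
No Solution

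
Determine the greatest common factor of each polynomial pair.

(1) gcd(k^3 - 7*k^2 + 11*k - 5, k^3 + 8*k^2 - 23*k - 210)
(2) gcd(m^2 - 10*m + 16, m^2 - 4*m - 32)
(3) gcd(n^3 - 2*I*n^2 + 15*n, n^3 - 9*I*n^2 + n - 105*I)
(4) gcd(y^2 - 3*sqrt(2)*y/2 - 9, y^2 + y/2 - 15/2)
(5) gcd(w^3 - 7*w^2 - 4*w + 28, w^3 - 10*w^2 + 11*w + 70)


(1) = gcd((k - 5)*(k - 1)^2, (k - 5)*(k + 6)*(k + 7)) = k - 5
(2) = gcd((m - 8)*(m - 2), (m - 8)*(m + 4)) = m - 8
(3) = gcd(n*(n - 5*I)*(n + 3*I), (n - 7*I)*(n - 5*I)*(n + 3*I)) = n^2 - 2*I*n + 15
(4) = 1
(5) = w^2 - 5*w - 14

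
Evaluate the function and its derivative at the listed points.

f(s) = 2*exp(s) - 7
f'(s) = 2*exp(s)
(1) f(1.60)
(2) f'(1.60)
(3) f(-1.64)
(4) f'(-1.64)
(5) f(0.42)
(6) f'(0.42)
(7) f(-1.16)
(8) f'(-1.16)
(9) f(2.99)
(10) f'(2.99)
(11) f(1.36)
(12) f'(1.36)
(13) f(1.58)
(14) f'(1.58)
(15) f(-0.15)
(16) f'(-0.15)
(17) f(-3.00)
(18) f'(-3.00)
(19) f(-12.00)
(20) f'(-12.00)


(1) = 2.91
(2) = 9.91
(3) = -6.61
(4) = 0.39
(5) = -3.96
(6) = 3.04
(7) = -6.37
(8) = 0.63
(9) = 32.77
(10) = 39.77
(11) = 0.79
(12) = 7.79
(13) = 2.71
(14) = 9.71
(15) = -5.28
(16) = 1.72
(17) = -6.90
(18) = 0.10
(19) = -7.00
(20) = 0.00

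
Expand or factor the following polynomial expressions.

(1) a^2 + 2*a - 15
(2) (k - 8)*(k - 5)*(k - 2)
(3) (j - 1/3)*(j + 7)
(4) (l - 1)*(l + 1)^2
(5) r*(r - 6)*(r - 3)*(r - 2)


(1) = (a - 3)*(a + 5)
(2) = k^3 - 15*k^2 + 66*k - 80
(3) = j^2 + 20*j/3 - 7/3
(4) = l^3 + l^2 - l - 1
(5) = r^4 - 11*r^3 + 36*r^2 - 36*r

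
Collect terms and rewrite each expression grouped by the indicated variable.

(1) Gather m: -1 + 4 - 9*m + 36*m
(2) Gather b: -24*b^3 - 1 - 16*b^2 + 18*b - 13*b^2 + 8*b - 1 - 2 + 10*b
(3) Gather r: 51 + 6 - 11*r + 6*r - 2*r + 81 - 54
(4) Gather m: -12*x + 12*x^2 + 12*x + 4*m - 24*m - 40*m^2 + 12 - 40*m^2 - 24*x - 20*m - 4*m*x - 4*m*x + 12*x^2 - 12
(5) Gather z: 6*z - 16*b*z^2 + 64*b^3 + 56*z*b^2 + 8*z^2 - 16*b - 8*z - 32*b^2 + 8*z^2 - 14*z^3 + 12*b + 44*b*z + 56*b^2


(1) = 27*m + 3
(2) = -24*b^3 - 29*b^2 + 36*b - 4
(3) = 84 - 7*r
(4) = -80*m^2 + m*(-8*x - 40) + 24*x^2 - 24*x
(5) = 64*b^3 + 24*b^2 - 4*b - 14*z^3 + z^2*(16 - 16*b) + z*(56*b^2 + 44*b - 2)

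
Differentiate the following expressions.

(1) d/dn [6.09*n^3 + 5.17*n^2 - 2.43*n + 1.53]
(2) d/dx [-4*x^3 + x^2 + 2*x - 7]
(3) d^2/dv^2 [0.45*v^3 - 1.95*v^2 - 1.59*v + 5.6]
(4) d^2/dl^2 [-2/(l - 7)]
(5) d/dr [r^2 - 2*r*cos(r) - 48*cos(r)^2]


(1) = 18.27*n^2 + 10.34*n - 2.43
(2) = -12*x^2 + 2*x + 2
(3) = 2.7*v - 3.9
(4) = -4/(l - 7)^3
(5) = 2*r*sin(r) + 2*r + 48*sin(2*r) - 2*cos(r)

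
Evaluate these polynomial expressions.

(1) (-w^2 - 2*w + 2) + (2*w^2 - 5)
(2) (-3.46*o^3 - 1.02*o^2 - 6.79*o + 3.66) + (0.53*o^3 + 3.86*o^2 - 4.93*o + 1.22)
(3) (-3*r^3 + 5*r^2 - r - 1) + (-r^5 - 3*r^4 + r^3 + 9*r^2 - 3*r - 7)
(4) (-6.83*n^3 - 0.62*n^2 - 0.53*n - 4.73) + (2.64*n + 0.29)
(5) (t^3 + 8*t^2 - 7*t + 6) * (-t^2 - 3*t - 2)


(1) = w^2 - 2*w - 3
(2) = -2.93*o^3 + 2.84*o^2 - 11.72*o + 4.88
(3) = -r^5 - 3*r^4 - 2*r^3 + 14*r^2 - 4*r - 8
(4) = -6.83*n^3 - 0.62*n^2 + 2.11*n - 4.44
(5) = -t^5 - 11*t^4 - 19*t^3 - t^2 - 4*t - 12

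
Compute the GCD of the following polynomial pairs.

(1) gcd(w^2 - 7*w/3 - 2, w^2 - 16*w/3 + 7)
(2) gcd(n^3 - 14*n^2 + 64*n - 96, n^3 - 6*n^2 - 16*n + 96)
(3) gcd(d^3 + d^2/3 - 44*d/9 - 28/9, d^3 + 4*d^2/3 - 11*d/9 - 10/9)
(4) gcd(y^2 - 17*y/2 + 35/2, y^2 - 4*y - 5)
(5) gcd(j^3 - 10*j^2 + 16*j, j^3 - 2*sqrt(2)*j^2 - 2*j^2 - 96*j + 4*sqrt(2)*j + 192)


(1) = gcd((w - 3)*(w + 2/3), (w - 3)*(w - 7/3)) = w - 3
(2) = gcd((n - 6)*(n - 4)^2, (n - 6)*(n - 4)*(n + 4)) = n^2 - 10*n + 24
(3) = d + 2/3
(4) = y - 5
(5) = gcd(j*(j - 8)*(j - 2), (j - 2)*(j - 8*sqrt(2))*(j + 6*sqrt(2))) = j - 2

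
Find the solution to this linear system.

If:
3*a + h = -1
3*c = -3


Then:
a = -h/3 - 1/3
c = -1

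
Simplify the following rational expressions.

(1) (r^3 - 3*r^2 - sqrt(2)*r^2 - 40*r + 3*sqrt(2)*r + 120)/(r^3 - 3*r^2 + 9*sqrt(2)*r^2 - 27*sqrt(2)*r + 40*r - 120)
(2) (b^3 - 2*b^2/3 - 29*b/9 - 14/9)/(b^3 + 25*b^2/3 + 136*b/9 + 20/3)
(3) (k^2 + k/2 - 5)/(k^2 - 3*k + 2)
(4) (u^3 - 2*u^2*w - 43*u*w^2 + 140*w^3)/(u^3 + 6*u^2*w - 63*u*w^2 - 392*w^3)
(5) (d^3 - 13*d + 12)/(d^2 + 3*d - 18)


(1) = (r - 5*sqrt(2))/(r + 5*sqrt(2))
(2) = (3*b^2 - 4*b - 7)/(3*b^2 + 23*b + 30)
(3) = (2*k + 5)/(2*k - 2)
(4) = (u^2 - 9*u*w + 20*w^2)/(u^2 - u*w - 56*w^2)
(5) = (d^2 + 3*d - 4)/(d + 6)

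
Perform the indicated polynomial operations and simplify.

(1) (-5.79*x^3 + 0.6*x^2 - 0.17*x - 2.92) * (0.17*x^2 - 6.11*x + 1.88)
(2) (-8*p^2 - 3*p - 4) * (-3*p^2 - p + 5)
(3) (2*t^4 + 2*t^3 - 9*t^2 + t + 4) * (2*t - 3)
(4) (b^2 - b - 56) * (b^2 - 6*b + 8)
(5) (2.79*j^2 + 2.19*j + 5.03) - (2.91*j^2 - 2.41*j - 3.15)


(1) = -0.9843*x^5 + 35.4789*x^4 - 14.5801*x^3 + 1.6703*x^2 + 17.5216*x - 5.4896
(2) = 24*p^4 + 17*p^3 - 25*p^2 - 11*p - 20
(3) = 4*t^5 - 2*t^4 - 24*t^3 + 29*t^2 + 5*t - 12
(4) = b^4 - 7*b^3 - 42*b^2 + 328*b - 448
(5) = -0.12*j^2 + 4.6*j + 8.18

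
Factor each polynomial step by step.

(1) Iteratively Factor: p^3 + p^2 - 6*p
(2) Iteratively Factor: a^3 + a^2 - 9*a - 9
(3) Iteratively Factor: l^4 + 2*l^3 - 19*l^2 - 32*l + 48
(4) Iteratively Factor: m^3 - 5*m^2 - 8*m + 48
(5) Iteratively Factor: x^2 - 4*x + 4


(1) = (p - 2)*(p^2 + 3*p) = (p - 2)*(p + 3)*(p)
(2) = (a - 3)*(a^2 + 4*a + 3) = (a - 3)*(a + 1)*(a + 3)
(3) = (l + 4)*(l^3 - 2*l^2 - 11*l + 12) = (l - 1)*(l + 4)*(l^2 - l - 12) = (l - 1)*(l + 3)*(l + 4)*(l - 4)
(4) = (m - 4)*(m^2 - m - 12) = (m - 4)*(m + 3)*(m - 4)
(5) = (x - 2)*(x - 2)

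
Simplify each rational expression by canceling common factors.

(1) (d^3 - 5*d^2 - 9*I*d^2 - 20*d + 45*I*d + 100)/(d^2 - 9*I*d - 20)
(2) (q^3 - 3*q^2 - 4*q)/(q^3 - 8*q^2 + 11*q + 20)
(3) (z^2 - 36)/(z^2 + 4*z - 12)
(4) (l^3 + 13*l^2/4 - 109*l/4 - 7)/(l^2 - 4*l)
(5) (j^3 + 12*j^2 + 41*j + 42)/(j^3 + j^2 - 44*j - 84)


(1) = d - 5
(2) = q/(q - 5)
(3) = (z - 6)/(z - 2)
(4) = (4*l^2 + 29*l + 7)/(4*l)
(5) = (j^2 + 10*j + 21)/(j^2 - j - 42)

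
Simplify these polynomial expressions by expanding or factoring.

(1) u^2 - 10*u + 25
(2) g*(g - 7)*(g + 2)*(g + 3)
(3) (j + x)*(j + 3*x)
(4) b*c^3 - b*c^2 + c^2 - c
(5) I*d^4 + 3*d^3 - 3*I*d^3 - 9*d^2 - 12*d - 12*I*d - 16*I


(1) = (u - 5)^2
(2) = g^4 - 2*g^3 - 29*g^2 - 42*g
(3) = j^2 + 4*j*x + 3*x^2
(4) = c*(c - 1)*(b*c + 1)
(5) = (d - 4)*(d - 4*I)*(d + I)*(I*d + I)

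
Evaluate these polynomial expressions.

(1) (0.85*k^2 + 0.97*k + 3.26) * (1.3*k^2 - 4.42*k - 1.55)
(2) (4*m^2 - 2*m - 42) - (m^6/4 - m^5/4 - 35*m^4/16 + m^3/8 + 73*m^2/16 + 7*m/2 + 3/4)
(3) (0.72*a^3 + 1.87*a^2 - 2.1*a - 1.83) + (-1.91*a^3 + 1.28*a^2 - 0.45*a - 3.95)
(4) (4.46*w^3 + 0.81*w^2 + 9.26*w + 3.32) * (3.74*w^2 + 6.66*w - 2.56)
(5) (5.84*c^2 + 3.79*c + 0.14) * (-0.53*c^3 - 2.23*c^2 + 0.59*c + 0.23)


(1) = 1.105*k^4 - 2.496*k^3 - 1.3669*k^2 - 15.9127*k - 5.053
(2) = -m^6/4 + m^5/4 + 35*m^4/16 - m^3/8 - 9*m^2/16 - 11*m/2 - 171/4
(3) = -1.19*a^3 + 3.15*a^2 - 2.55*a - 5.78
(4) = 16.6804*w^5 + 32.733*w^4 + 28.6094*w^3 + 72.0148*w^2 - 1.5944*w - 8.4992
(5) = -3.0952*c^5 - 15.0319*c^4 - 5.0803*c^3 + 3.2671*c^2 + 0.9543*c + 0.0322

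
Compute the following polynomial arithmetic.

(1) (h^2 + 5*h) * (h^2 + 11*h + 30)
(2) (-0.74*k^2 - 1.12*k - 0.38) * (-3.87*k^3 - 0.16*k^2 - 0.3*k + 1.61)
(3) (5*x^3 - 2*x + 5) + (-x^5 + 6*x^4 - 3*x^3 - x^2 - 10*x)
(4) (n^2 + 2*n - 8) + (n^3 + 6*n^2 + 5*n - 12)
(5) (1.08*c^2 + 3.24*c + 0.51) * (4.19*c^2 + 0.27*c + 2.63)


(1) = h^4 + 16*h^3 + 85*h^2 + 150*h
(2) = 2.8638*k^5 + 4.4528*k^4 + 1.8718*k^3 - 0.7946*k^2 - 1.6892*k - 0.6118
(3) = -x^5 + 6*x^4 + 2*x^3 - x^2 - 12*x + 5
(4) = n^3 + 7*n^2 + 7*n - 20
(5) = 4.5252*c^4 + 13.8672*c^3 + 5.8521*c^2 + 8.6589*c + 1.3413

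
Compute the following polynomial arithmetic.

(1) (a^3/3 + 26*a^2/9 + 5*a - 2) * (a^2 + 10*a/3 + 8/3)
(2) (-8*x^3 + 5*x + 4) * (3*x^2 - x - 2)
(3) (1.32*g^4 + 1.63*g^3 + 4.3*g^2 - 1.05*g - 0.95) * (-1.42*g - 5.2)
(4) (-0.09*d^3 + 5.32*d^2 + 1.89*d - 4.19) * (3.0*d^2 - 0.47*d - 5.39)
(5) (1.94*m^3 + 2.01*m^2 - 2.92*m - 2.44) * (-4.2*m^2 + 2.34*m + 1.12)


(1) = a^5/3 + 4*a^4 + 419*a^3/27 + 604*a^2/27 + 20*a/3 - 16/3
(2) = -24*x^5 + 8*x^4 + 31*x^3 + 7*x^2 - 14*x - 8
(3) = -1.8744*g^5 - 9.1786*g^4 - 14.582*g^3 - 20.869*g^2 + 6.809*g + 4.94
(4) = -0.27*d^5 + 16.0023*d^4 + 3.6547*d^3 - 42.1331*d^2 - 8.2178*d + 22.5841
(5) = -8.148*m^5 - 3.9024*m^4 + 19.1402*m^3 + 5.6664*m^2 - 8.98*m - 2.7328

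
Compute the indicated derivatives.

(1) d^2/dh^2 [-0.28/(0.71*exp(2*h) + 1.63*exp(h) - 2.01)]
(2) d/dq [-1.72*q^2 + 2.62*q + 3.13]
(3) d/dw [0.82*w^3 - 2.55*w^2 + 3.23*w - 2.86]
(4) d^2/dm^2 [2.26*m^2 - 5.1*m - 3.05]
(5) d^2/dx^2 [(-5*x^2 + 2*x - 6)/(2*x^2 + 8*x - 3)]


(1) = ((0.7952*exp(h) + 0.4564)*(0.71*exp(2*h) + 1.63*exp(h) - 2.01) - 0.28*(1.42*exp(h) + 1.63)*(2.84*exp(h) + 3.26)*exp(h))*exp(h)/(0.71*exp(2*h) + 1.63*exp(h) - 2.01)^3
(2) = 2.62 - 3.44*q
(3) = 2.46*w^2 - 5.1*w + 3.23
(4) = 4.52000000000000
(5) = 2*(88*x^3 - 162*x^2 - 252*x - 417)/(8*x^6 + 96*x^5 + 348*x^4 + 224*x^3 - 522*x^2 + 216*x - 27)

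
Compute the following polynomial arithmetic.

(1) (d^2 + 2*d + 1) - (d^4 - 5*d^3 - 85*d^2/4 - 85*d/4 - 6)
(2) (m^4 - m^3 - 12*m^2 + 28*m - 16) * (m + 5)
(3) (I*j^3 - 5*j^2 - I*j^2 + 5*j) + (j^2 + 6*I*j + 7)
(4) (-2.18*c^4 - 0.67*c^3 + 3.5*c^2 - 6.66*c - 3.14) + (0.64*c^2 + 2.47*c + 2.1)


(1) = -d^4 + 5*d^3 + 89*d^2/4 + 93*d/4 + 7
(2) = m^5 + 4*m^4 - 17*m^3 - 32*m^2 + 124*m - 80
(3) = I*j^3 - 4*j^2 - I*j^2 + 5*j + 6*I*j + 7
(4) = -2.18*c^4 - 0.67*c^3 + 4.14*c^2 - 4.19*c - 1.04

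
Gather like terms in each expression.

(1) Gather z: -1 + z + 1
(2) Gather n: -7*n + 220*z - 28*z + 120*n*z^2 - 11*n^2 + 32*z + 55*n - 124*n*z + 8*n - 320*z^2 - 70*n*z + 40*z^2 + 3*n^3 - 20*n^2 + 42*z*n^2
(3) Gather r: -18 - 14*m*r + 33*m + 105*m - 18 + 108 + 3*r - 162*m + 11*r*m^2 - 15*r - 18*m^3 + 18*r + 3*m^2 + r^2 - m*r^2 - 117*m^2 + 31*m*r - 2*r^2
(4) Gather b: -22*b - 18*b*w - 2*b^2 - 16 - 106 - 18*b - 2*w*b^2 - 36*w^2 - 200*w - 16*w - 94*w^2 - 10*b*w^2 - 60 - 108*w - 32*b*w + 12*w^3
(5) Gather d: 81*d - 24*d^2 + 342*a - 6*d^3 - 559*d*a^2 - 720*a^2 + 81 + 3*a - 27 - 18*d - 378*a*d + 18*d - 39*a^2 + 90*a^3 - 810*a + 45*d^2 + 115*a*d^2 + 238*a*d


(1) = z
(2) = 3*n^3 + n^2*(42*z - 31) + n*(120*z^2 - 194*z + 56) - 280*z^2 + 224*z
(3) = -18*m^3 - 114*m^2 - 24*m + r^2*(-m - 1) + r*(11*m^2 + 17*m + 6) + 72
(4) = b^2*(-2*w - 2) + b*(-10*w^2 - 50*w - 40) + 12*w^3 - 130*w^2 - 324*w - 182
(5) = 90*a^3 - 759*a^2 - 465*a - 6*d^3 + d^2*(115*a + 21) + d*(-559*a^2 - 140*a + 81) + 54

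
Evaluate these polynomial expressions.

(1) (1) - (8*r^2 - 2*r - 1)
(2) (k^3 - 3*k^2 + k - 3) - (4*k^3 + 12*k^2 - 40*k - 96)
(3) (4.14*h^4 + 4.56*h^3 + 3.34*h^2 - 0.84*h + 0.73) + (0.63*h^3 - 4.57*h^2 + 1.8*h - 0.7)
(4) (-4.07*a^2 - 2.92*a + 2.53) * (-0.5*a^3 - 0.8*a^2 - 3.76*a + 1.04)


(1) = -8*r^2 + 2*r + 2
(2) = -3*k^3 - 15*k^2 + 41*k + 93
(3) = 4.14*h^4 + 5.19*h^3 - 1.23*h^2 + 0.96*h + 0.03
(4) = 2.035*a^5 + 4.716*a^4 + 16.3742*a^3 + 4.7224*a^2 - 12.5496*a + 2.6312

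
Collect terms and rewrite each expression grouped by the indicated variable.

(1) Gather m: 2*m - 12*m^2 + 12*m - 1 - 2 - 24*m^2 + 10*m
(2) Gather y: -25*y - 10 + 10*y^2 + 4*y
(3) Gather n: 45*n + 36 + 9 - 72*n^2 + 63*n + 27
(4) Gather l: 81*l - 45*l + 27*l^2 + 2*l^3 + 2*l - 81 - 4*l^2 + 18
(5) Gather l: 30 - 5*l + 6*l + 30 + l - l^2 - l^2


(1) = -36*m^2 + 24*m - 3
(2) = 10*y^2 - 21*y - 10
(3) = -72*n^2 + 108*n + 72
(4) = 2*l^3 + 23*l^2 + 38*l - 63
(5) = -2*l^2 + 2*l + 60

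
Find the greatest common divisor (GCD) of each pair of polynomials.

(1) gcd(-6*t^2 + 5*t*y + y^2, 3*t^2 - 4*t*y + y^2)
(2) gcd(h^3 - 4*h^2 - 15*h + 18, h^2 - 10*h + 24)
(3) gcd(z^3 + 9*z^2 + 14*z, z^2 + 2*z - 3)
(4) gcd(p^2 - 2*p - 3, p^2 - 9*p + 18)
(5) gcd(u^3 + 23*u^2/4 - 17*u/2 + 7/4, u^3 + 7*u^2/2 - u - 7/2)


(1) = gcd((-t + y)*(6*t + y), (-3*t + y)*(-t + y)) = -t + y
(2) = gcd((h - 6)*(h - 1)*(h + 3), (h - 6)*(h - 4)) = h - 6
(3) = gcd(z*(z + 2)*(z + 7), (z - 1)*(z + 3)) = 1
(4) = p - 3
(5) = gcd((u - 1)*(u - 1/4)*(u + 7), (u - 1)*(u + 1)*(u + 7/2)) = u - 1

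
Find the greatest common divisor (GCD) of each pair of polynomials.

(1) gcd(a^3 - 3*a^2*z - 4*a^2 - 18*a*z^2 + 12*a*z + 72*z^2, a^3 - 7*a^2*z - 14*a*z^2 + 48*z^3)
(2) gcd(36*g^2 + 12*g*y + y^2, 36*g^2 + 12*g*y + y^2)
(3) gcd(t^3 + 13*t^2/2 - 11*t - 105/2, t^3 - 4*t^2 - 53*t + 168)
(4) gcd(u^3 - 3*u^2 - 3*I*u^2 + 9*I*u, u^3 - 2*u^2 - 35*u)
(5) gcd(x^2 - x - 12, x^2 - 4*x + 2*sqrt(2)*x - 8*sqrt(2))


(1) = a + 3*z
(2) = 36*g^2 + 12*g*y + y^2
(3) = t^2 + 4*t - 21
(4) = gcd(u*(u - 3)*(u - 3*I), u*(u - 7)*(u + 5)) = u
(5) = gcd((x - 4)*(x + 3), (x - 4)*(x + 2*sqrt(2))) = x - 4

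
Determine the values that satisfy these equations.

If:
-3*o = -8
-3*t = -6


Then:
o = 8/3
t = 2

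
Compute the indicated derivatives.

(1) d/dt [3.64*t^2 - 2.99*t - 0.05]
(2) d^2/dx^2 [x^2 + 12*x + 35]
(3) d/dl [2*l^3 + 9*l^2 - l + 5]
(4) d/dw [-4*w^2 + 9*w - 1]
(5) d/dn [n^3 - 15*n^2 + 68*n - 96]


(1) = 7.28*t - 2.99
(2) = 2
(3) = 6*l^2 + 18*l - 1
(4) = 9 - 8*w
(5) = 3*n^2 - 30*n + 68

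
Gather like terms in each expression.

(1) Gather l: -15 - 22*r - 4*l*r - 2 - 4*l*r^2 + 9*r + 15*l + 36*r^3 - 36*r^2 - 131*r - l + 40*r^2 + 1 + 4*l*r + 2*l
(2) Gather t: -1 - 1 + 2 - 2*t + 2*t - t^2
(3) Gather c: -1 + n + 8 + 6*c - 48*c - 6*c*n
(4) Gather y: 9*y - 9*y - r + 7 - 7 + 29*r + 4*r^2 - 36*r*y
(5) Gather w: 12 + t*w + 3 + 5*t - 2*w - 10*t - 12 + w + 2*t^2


(1) = l*(16 - 4*r^2) + 36*r^3 + 4*r^2 - 144*r - 16
(2) = -t^2
(3) = c*(-6*n - 42) + n + 7
(4) = 4*r^2 - 36*r*y + 28*r
(5) = 2*t^2 - 5*t + w*(t - 1) + 3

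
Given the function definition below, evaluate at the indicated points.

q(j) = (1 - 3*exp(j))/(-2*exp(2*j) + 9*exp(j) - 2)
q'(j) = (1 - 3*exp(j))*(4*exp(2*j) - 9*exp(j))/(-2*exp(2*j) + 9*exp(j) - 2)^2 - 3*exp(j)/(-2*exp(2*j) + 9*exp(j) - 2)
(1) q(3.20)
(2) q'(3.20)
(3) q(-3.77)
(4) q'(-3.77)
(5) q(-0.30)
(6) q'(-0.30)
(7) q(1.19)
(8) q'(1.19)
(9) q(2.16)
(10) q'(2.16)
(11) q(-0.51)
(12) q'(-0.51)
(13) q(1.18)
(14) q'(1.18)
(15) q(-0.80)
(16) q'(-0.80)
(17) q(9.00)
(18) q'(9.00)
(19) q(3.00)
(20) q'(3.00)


(1) = 0.07
(2) = -0.09
(3) = -0.52
(4) = -0.02
(5) = -0.34
(6) = -0.19
(7) = -1.48
(8) = -5.04
(9) = 0.34
(10) = -0.66
(11) = -0.30
(12) = -0.23
(13) = -1.43
(14) = -4.67
(15) = -0.21
(16) = -0.40
(17) = 0.00
(18) = -0.00
(19) = 0.09
(20) = -0.12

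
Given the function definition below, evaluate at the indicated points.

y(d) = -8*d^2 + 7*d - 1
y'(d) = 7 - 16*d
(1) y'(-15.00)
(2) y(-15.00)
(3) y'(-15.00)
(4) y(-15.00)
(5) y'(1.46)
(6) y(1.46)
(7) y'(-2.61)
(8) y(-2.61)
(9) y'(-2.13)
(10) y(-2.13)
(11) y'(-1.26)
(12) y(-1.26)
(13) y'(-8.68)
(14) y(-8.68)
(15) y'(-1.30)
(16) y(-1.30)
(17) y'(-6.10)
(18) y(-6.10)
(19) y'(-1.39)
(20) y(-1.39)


(1) = 247.00
(2) = -1906.00
(3) = 247.00
(4) = -1906.00
(5) = -16.36
(6) = -7.83
(7) = 48.76
(8) = -73.77
(9) = 41.08
(10) = -52.21
(11) = 27.16
(12) = -22.52
(13) = 145.88
(14) = -664.50
(15) = 27.80
(16) = -23.62
(17) = 104.60
(18) = -341.38
(19) = 29.24
(20) = -26.19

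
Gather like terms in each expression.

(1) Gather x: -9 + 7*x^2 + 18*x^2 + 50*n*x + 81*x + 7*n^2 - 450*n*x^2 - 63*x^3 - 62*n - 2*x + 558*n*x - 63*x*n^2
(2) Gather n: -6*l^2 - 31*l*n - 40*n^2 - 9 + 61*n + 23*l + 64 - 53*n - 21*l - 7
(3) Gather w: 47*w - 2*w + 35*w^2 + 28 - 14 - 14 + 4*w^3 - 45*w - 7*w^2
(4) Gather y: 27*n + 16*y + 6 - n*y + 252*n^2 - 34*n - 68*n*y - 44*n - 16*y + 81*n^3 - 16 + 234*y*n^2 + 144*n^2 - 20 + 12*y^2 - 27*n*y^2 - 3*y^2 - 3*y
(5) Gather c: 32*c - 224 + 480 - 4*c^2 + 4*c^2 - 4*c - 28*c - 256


(1) = 7*n^2 - 62*n - 63*x^3 + x^2*(25 - 450*n) + x*(-63*n^2 + 608*n + 79) - 9
(2) = -6*l^2 + 2*l - 40*n^2 + n*(8 - 31*l) + 48
(3) = 4*w^3 + 28*w^2
(4) = 81*n^3 + 396*n^2 - 51*n + y^2*(9 - 27*n) + y*(234*n^2 - 69*n - 3) - 30
(5) = 0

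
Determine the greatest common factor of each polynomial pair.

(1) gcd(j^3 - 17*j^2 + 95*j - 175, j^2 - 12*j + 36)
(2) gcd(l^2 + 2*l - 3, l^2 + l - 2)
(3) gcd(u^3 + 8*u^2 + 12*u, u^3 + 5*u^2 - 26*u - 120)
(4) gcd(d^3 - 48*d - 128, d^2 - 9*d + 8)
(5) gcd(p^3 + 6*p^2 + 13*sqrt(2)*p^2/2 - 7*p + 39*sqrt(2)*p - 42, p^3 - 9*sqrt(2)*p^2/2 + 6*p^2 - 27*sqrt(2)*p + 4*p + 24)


(1) = gcd((j - 7)*(j - 5)^2, (j - 6)^2) = 1
(2) = l - 1
(3) = gcd(u*(u + 2)*(u + 6), (u - 5)*(u + 4)*(u + 6)) = u + 6
(4) = d - 8
(5) = p^2 + p*(6 - sqrt(2)/2) - 3*sqrt(2)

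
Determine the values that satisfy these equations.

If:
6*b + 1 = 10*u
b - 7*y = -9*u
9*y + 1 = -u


Then:
b = -79/309
u = -11/206
y = -65/618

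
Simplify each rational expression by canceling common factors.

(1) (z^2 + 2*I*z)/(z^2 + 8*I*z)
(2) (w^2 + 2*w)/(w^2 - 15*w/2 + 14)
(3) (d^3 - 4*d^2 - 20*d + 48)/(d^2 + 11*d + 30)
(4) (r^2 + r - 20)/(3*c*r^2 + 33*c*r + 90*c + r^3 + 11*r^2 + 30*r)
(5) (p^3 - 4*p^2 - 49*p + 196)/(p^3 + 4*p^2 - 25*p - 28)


(1) = (z + 2*I)/(z + 8*I)
(2) = (2*w^2 + 4*w)/(2*w^2 - 15*w + 28)
(3) = (d^3 - 4*d^2 - 20*d + 48)/(d^2 + 11*d + 30)
(4) = (r - 4)/(3*c*r + 18*c + r^2 + 6*r)
(5) = (p - 7)/(p + 1)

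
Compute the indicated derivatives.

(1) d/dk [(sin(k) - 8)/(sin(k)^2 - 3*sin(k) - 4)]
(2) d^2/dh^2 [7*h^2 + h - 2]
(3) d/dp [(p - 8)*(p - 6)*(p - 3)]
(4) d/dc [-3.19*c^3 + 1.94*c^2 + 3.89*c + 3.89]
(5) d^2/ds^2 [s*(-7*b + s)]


(1) = (-sin(k)^2 + 16*sin(k) - 28)*cos(k)/((sin(k) - 4)^2*(sin(k) + 1)^2)
(2) = 14
(3) = 3*p^2 - 34*p + 90
(4) = -9.57*c^2 + 3.88*c + 3.89
(5) = 2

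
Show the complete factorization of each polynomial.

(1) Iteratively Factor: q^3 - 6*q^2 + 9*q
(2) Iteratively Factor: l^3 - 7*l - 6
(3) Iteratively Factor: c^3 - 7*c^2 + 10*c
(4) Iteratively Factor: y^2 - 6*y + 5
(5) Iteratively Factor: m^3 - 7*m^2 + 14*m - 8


(1) = (q)*(q^2 - 6*q + 9) = q*(q - 3)*(q - 3)
(2) = (l - 3)*(l^2 + 3*l + 2) = (l - 3)*(l + 1)*(l + 2)
(3) = (c - 5)*(c^2 - 2*c) = (c - 5)*(c - 2)*(c)
(4) = (y - 5)*(y - 1)
(5) = (m - 4)*(m^2 - 3*m + 2) = (m - 4)*(m - 1)*(m - 2)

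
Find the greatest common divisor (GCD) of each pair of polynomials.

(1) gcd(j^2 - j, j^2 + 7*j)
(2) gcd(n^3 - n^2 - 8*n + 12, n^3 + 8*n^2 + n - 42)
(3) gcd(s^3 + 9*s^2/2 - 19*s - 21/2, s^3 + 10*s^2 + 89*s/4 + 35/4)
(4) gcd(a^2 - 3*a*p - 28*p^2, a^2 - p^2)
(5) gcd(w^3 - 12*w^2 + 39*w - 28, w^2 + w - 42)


(1) = gcd(j*(j - 1), j*(j + 7)) = j
(2) = gcd((n - 2)^2*(n + 3), (n - 2)*(n + 3)*(n + 7)) = n^2 + n - 6
(3) = gcd((s - 3)*(s + 1/2)*(s + 7), (s + 1/2)*(s + 5/2)*(s + 7)) = s^2 + 15*s/2 + 7/2
(4) = 1
(5) = 1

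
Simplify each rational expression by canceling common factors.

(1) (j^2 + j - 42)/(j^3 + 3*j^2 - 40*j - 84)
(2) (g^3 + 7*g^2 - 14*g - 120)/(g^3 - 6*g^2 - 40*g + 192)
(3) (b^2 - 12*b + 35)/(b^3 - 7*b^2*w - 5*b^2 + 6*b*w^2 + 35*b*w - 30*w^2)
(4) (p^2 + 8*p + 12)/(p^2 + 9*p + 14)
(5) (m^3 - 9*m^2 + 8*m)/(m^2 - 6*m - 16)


(1) = 1/(j + 2)
(2) = (g + 5)/(g - 8)
(3) = (b - 7)/(b^2 - 7*b*w + 6*w^2)
(4) = (p + 6)/(p + 7)
(5) = (m^2 - m)/(m + 2)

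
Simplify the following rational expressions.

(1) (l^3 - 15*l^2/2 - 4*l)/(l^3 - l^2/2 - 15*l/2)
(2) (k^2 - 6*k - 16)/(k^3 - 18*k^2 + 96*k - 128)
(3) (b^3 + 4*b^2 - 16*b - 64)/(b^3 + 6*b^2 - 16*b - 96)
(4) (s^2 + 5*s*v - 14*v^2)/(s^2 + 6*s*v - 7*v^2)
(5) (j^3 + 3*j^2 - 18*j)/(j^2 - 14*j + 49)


(1) = (2*l^2 - 15*l - 8)/(2*l^2 - l - 15)
(2) = (k + 2)/(k^2 - 10*k + 16)
(3) = (b + 4)/(b + 6)
(4) = (s - 2*v)/(s - v)
(5) = (j^3 + 3*j^2 - 18*j)/(j^2 - 14*j + 49)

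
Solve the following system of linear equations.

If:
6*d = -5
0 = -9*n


Then:
d = -5/6
n = 0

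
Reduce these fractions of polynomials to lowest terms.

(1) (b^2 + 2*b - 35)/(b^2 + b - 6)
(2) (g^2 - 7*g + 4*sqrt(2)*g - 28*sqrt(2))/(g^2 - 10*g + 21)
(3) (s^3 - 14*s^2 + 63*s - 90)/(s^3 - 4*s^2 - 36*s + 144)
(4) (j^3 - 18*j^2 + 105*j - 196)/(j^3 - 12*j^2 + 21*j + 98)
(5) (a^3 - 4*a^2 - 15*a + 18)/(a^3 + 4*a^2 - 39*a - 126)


(1) = (b^2 + 2*b - 35)/(b^2 + b - 6)
(2) = (g + 4*sqrt(2))/(g - 3)
(3) = (s^2 - 8*s + 15)/(s^2 + 2*s - 24)
(4) = (j - 4)/(j + 2)
(5) = (a - 1)/(a + 7)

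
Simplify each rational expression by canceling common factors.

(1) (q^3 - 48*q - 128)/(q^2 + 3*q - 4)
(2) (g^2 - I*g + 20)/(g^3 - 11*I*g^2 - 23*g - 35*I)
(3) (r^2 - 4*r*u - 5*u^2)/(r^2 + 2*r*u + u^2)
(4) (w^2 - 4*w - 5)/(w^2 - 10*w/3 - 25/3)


(1) = (q^2 - 4*q - 32)/(q - 1)
(2) = (g + 4*I)/(g^2 - 6*I*g + 7)
(3) = (r - 5*u)/(r + u)
(4) = (3*w + 3)/(3*w + 5)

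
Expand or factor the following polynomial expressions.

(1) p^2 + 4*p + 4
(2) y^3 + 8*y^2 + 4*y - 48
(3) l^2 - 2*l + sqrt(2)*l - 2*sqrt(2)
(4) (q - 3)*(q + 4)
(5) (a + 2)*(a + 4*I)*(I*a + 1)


(1) = (p + 2)^2
(2) = (y - 2)*(y + 4)*(y + 6)
(3) = (l - 2)*(l + sqrt(2))
(4) = q^2 + q - 12
(5) = I*a^3 - 3*a^2 + 2*I*a^2 - 6*a + 4*I*a + 8*I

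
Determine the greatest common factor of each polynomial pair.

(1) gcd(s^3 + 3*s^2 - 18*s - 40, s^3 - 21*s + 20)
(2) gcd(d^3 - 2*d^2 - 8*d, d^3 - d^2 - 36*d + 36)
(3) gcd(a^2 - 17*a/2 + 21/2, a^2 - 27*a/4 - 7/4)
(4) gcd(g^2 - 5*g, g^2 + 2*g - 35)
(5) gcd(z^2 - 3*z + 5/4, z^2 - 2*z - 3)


(1) = s^2 + s - 20
(2) = 1
(3) = a - 7
(4) = g - 5
(5) = gcd((z - 5/2)*(z - 1/2), (z - 3)*(z + 1)) = 1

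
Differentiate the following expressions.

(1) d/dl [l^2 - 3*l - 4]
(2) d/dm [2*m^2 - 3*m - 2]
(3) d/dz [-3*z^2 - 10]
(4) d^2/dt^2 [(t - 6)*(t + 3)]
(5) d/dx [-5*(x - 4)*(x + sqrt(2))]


(1) = 2*l - 3
(2) = 4*m - 3
(3) = -6*z
(4) = 2
(5) = -10*x - 5*sqrt(2) + 20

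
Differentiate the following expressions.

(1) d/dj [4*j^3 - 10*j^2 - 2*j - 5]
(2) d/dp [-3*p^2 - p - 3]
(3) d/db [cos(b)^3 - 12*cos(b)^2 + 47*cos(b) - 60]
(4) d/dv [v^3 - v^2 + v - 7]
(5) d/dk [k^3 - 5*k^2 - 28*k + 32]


(1) = 12*j^2 - 20*j - 2
(2) = -6*p - 1
(3) = (-3*cos(b)^2 + 24*cos(b) - 47)*sin(b)
(4) = 3*v^2 - 2*v + 1
(5) = 3*k^2 - 10*k - 28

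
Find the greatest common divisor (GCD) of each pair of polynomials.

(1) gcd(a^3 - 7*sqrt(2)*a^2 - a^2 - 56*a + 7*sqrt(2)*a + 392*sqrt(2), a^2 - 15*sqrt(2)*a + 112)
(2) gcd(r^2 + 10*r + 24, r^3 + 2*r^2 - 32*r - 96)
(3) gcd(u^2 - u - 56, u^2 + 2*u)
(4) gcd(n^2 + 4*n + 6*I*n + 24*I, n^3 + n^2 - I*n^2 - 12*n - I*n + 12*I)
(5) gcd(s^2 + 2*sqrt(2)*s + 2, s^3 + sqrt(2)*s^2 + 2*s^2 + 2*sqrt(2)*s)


(1) = gcd((a - 8)*(a + 7)*(a - 7*sqrt(2)), (a - 8*sqrt(2))*(a - 7*sqrt(2))) = a - 7*sqrt(2)
(2) = gcd((r + 4)*(r + 6), (r - 6)*(r + 4)^2) = r + 4
(3) = 1
(4) = gcd((n + 4)*(n + 6*I), (n - 3)*(n + 4)*(n - I)) = n + 4
(5) = gcd((s + sqrt(2))^2, s*(s + 2)*(s + sqrt(2))) = s + sqrt(2)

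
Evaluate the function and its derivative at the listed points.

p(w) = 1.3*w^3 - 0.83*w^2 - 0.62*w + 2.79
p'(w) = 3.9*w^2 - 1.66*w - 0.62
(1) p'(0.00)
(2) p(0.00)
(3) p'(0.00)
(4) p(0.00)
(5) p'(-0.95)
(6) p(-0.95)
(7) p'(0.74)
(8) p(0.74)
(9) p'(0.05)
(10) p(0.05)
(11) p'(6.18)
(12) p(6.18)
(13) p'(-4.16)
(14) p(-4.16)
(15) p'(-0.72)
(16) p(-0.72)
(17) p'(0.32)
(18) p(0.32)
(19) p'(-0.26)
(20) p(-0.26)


(1) = -0.62
(2) = 2.79
(3) = -0.62
(4) = 2.79
(5) = 4.48
(6) = 1.52
(7) = 0.29
(8) = 2.40
(9) = -0.69
(10) = 2.76
(11) = 138.07
(12) = 274.10
(13) = 73.78
(14) = -102.58
(15) = 2.60
(16) = 2.32
(17) = -0.75
(18) = 2.55
(19) = 0.08
(20) = 2.87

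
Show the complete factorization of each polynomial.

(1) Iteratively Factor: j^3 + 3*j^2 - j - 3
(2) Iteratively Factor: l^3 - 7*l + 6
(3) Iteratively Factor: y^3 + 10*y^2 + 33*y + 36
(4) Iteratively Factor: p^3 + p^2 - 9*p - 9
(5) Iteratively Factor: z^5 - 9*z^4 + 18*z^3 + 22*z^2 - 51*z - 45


(1) = (j + 1)*(j^2 + 2*j - 3) = (j - 1)*(j + 1)*(j + 3)
(2) = (l - 2)*(l^2 + 2*l - 3) = (l - 2)*(l - 1)*(l + 3)
(3) = (y + 3)*(y^2 + 7*y + 12) = (y + 3)*(y + 4)*(y + 3)
(4) = (p + 1)*(p^2 - 9) = (p + 1)*(p + 3)*(p - 3)
(5) = (z + 1)*(z^4 - 10*z^3 + 28*z^2 - 6*z - 45) = (z + 1)^2*(z^3 - 11*z^2 + 39*z - 45) = (z - 3)*(z + 1)^2*(z^2 - 8*z + 15) = (z - 5)*(z - 3)*(z + 1)^2*(z - 3)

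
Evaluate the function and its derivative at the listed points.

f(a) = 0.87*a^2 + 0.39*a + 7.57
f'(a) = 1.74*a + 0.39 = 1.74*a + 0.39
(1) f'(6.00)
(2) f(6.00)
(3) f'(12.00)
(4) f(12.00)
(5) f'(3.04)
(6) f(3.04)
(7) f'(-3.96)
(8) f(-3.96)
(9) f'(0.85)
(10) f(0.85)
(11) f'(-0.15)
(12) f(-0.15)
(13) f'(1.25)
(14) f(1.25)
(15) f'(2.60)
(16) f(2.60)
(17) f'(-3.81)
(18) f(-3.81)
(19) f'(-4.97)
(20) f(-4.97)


(1) = 10.83
(2) = 41.23
(3) = 21.27
(4) = 137.53
(5) = 5.68
(6) = 16.80
(7) = -6.50
(8) = 19.67
(9) = 1.87
(10) = 8.53
(11) = 0.13
(12) = 7.53
(13) = 2.56
(14) = 9.42
(15) = 4.91
(16) = 14.47
(17) = -6.24
(18) = 18.71
(19) = -8.26
(20) = 27.12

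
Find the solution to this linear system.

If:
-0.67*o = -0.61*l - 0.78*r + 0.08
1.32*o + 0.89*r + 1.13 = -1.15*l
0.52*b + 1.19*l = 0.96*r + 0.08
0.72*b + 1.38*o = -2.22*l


Then:
b = 4.35
l = -1.21
o = -0.32
r = 0.77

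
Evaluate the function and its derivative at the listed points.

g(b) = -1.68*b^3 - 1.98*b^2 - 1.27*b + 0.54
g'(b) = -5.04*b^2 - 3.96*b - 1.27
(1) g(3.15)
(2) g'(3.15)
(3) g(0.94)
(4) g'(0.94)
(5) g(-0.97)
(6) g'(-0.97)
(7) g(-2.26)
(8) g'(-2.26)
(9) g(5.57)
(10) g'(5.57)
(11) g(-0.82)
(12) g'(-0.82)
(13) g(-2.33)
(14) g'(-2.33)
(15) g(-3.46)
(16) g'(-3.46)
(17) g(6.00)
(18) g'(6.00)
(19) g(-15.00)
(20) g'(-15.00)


(1) = -75.62
(2) = -63.75
(3) = -3.80
(4) = -9.45
(5) = 1.44
(6) = -2.17
(7) = 12.69
(8) = -18.06
(9) = -358.28
(10) = -179.69
(11) = 1.18
(12) = -1.41
(13) = 14.00
(14) = -19.40
(15) = 50.82
(16) = -47.91
(17) = -441.24
(18) = -206.47
(19) = 5244.09
(20) = -1075.87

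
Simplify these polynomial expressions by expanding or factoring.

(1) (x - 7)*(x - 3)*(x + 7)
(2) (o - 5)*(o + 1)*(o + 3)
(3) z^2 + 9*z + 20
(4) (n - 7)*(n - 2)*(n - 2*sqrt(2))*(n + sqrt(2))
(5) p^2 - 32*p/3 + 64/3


(1) = x^3 - 3*x^2 - 49*x + 147
(2) = o^3 - o^2 - 17*o - 15
(3) = (z + 4)*(z + 5)
(4) = n^4 - 9*n^3 - sqrt(2)*n^3 + 10*n^2 + 9*sqrt(2)*n^2 - 14*sqrt(2)*n + 36*n - 56
(5) = (p - 8)*(p - 8/3)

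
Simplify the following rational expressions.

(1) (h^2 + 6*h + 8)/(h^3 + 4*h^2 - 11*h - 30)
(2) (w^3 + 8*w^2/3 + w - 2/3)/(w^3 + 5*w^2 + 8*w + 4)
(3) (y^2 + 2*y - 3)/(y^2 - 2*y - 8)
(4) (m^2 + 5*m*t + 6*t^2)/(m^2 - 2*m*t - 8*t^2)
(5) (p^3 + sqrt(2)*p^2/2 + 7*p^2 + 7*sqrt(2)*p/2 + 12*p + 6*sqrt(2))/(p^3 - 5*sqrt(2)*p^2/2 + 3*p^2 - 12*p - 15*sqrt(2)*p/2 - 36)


(1) = (h + 4)/(h^2 + 2*h - 15)
(2) = (3*w - 1)/(3*w + 6)
(3) = (y^2 + 2*y - 3)/(y^2 - 2*y - 8)
(4) = (-m - 3*t)/(-m + 4*t)
(5) = (4*p^2 + p*(2*sqrt(2) + 16) + 8*sqrt(2))/(4*p^2 - 10*sqrt(2)*p - 48)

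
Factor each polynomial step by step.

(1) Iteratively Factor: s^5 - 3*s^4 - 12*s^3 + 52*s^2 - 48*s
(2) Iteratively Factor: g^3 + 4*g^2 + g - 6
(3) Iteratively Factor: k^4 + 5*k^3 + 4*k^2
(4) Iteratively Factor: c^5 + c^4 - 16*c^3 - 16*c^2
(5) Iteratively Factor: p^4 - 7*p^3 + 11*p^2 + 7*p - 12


(1) = (s - 3)*(s^4 - 12*s^2 + 16*s) = (s - 3)*(s - 2)*(s^3 + 2*s^2 - 8*s) = (s - 3)*(s - 2)*(s + 4)*(s^2 - 2*s) = (s - 3)*(s - 2)^2*(s + 4)*(s)
(2) = (g - 1)*(g^2 + 5*g + 6) = (g - 1)*(g + 3)*(g + 2)
(3) = (k + 4)*(k^3 + k^2) = (k + 1)*(k + 4)*(k^2) = k*(k + 1)*(k + 4)*(k)
(4) = (c + 4)*(c^4 - 3*c^3 - 4*c^2) = (c + 1)*(c + 4)*(c^3 - 4*c^2) = c*(c + 1)*(c + 4)*(c^2 - 4*c) = c^2*(c + 1)*(c + 4)*(c - 4)
(5) = (p - 3)*(p^3 - 4*p^2 - p + 4) = (p - 3)*(p + 1)*(p^2 - 5*p + 4) = (p - 3)*(p - 1)*(p + 1)*(p - 4)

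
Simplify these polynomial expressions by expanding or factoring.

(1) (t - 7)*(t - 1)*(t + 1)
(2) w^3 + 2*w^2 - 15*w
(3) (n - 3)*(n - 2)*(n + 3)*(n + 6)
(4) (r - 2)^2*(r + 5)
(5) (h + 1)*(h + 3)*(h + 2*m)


(1) = t^3 - 7*t^2 - t + 7
(2) = w*(w - 3)*(w + 5)
(3) = n^4 + 4*n^3 - 21*n^2 - 36*n + 108
(4) = r^3 + r^2 - 16*r + 20
(5) = h^3 + 2*h^2*m + 4*h^2 + 8*h*m + 3*h + 6*m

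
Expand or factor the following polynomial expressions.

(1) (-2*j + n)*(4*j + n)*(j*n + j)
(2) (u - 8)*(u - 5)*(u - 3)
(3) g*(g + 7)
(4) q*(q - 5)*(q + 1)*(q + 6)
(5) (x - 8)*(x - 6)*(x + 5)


(1) = -8*j^3*n - 8*j^3 + 2*j^2*n^2 + 2*j^2*n + j*n^3 + j*n^2
(2) = u^3 - 16*u^2 + 79*u - 120
(3) = g^2 + 7*g
(4) = q^4 + 2*q^3 - 29*q^2 - 30*q
(5) = x^3 - 9*x^2 - 22*x + 240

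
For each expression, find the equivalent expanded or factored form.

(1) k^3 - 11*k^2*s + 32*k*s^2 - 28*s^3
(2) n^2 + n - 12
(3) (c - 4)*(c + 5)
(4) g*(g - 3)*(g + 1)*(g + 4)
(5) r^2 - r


(1) = (k - 7*s)*(k - 2*s)^2
(2) = (n - 3)*(n + 4)
(3) = c^2 + c - 20
(4) = g^4 + 2*g^3 - 11*g^2 - 12*g
(5) = r*(r - 1)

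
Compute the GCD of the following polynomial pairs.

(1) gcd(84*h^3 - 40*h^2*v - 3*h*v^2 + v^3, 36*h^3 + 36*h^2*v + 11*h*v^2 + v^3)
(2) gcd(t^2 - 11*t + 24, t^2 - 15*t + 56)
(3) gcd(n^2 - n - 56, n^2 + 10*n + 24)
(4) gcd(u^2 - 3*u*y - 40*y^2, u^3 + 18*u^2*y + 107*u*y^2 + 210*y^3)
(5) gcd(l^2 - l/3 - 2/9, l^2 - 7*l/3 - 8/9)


(1) = 6*h + v
(2) = t - 8
(3) = 1
(4) = u + 5*y
(5) = gcd((l - 2/3)*(l + 1/3), (l - 8/3)*(l + 1/3)) = l + 1/3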